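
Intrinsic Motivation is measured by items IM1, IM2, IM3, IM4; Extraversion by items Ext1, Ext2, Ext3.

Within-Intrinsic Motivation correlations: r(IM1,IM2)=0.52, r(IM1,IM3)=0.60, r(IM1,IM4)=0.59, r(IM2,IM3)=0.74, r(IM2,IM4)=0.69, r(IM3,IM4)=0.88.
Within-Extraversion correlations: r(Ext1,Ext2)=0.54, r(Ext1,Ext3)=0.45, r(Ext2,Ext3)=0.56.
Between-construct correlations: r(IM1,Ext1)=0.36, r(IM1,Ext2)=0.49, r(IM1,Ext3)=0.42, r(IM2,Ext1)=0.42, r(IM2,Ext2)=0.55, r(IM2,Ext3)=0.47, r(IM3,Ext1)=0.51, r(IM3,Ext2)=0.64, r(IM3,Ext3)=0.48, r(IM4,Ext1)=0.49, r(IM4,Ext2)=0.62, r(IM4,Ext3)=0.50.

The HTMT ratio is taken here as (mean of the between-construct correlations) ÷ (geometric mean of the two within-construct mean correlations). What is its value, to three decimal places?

0.843

Mean heterotrait r = 5.95/12 = 0.4958.
Mean within-IM = 4.02/6 = 0.6700; mean within-Ext = 1.55/3 = 0.5167.
Geometric mean = √(0.6700 × 0.5167) = 0.5884.
HTMT = 0.4958 / 0.5884 = 0.843.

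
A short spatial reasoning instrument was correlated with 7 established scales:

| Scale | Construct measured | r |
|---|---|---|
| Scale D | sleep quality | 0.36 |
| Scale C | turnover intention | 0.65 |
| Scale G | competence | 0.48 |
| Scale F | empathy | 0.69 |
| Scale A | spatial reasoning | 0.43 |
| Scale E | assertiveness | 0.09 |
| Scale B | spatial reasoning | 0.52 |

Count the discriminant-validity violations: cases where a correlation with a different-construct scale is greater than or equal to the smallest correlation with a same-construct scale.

Convergent (same construct = spatial reasoning): Scale A, Scale B.
Smallest convergent = 0.43. Discriminant values: 0.36, 0.65, 0.48, 0.69, 0.09; count ≥ 0.43 → 3.

3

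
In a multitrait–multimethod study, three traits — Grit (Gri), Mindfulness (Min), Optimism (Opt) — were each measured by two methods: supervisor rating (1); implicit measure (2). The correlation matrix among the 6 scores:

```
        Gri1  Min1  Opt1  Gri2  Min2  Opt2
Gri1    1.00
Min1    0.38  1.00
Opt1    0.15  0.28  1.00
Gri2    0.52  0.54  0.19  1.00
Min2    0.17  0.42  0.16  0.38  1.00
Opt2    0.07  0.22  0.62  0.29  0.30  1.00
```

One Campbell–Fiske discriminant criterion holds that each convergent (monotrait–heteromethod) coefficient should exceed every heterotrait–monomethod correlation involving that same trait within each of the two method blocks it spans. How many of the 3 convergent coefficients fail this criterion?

0

Checking each validity diagonal entry against its comparison values:
Gri (methods 1·2): 0.52 vs {0.38, 0.38, 0.15, 0.29} → pass.
Min (methods 1·2): 0.42 vs {0.38, 0.38, 0.28, 0.30} → pass.
Opt (methods 1·2): 0.62 vs {0.15, 0.29, 0.28, 0.30} → pass.
0 of 3 fail.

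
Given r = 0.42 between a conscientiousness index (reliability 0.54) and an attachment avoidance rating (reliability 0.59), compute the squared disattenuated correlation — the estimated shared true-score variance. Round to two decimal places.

0.55

Disattenuated r = 0.42 / √(0.54 × 0.59) = 0.42 / 0.5644 = 0.7442.
Shared true-score variance = 0.7442² = 0.5538 ≈ 0.55.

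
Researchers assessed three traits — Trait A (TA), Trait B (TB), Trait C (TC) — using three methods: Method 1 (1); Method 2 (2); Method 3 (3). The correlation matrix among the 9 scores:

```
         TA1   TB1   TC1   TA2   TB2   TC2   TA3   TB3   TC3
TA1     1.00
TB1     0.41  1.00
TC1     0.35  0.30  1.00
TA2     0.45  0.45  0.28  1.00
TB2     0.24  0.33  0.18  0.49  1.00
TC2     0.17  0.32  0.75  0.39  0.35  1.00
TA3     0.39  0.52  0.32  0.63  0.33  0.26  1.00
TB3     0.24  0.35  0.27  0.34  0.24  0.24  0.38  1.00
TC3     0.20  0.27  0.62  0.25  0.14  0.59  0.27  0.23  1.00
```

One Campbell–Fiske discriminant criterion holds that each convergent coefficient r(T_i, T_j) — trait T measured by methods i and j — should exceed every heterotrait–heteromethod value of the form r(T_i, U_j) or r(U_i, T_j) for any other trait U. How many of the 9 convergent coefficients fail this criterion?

5

Checking each validity diagonal entry against its comparison values:
TA (methods 1·2): 0.45 vs {0.24, 0.45, 0.17, 0.28} → fail.
TA (methods 1·3): 0.39 vs {0.24, 0.52, 0.20, 0.32} → fail.
TA (methods 2·3): 0.63 vs {0.34, 0.33, 0.25, 0.26} → pass.
TB (methods 1·2): 0.33 vs {0.45, 0.24, 0.32, 0.18} → fail.
TB (methods 1·3): 0.35 vs {0.52, 0.24, 0.27, 0.27} → fail.
TB (methods 2·3): 0.24 vs {0.33, 0.34, 0.14, 0.24} → fail.
TC (methods 1·2): 0.75 vs {0.28, 0.17, 0.18, 0.32} → pass.
TC (methods 1·3): 0.62 vs {0.32, 0.20, 0.27, 0.27} → pass.
TC (methods 2·3): 0.59 vs {0.26, 0.25, 0.24, 0.14} → pass.
5 of 9 fail.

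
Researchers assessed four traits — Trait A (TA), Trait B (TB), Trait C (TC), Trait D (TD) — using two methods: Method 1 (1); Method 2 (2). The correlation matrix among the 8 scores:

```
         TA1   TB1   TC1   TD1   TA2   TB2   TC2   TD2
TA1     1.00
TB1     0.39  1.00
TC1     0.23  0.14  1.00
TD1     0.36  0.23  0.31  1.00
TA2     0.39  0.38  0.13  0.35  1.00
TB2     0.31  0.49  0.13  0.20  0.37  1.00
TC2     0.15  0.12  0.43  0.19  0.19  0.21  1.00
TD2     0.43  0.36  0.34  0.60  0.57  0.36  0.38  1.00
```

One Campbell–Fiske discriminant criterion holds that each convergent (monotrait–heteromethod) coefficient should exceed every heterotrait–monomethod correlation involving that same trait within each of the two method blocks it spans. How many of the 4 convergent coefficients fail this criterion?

Each convergent coefficient versus the relevant comparison correlations:
TA (methods 1·2): 0.39 vs {0.39, 0.37, 0.23, 0.19, 0.36, 0.57} → fail.
TB (methods 1·2): 0.49 vs {0.39, 0.37, 0.14, 0.21, 0.23, 0.36} → pass.
TC (methods 1·2): 0.43 vs {0.23, 0.19, 0.14, 0.21, 0.31, 0.38} → pass.
TD (methods 1·2): 0.60 vs {0.36, 0.57, 0.23, 0.36, 0.31, 0.38} → pass.
1 of 4 fail.

1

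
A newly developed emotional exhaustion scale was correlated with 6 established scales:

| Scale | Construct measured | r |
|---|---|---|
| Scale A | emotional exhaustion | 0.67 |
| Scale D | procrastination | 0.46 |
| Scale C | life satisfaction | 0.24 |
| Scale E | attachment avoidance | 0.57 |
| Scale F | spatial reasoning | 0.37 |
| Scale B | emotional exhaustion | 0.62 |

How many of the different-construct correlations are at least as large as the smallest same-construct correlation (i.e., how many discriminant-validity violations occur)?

Convergent (same construct = emotional exhaustion): Scale A, Scale B.
Smallest convergent = 0.62. Discriminant values: 0.46, 0.24, 0.57, 0.37; count ≥ 0.62 → 0.

0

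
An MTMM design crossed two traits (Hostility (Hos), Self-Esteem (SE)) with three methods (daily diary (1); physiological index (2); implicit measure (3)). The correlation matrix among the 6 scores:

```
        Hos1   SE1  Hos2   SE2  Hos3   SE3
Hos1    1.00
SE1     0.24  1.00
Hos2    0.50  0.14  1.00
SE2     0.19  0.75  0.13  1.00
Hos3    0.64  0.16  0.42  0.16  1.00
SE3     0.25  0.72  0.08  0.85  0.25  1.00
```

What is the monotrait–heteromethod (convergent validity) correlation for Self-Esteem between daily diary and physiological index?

Same trait (SE), different methods: r(SE1, SE2) = 0.75.

0.75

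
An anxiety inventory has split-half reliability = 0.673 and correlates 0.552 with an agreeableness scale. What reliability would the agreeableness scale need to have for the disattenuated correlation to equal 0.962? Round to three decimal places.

0.489

r_true = r_obs / √(r_xx · r_yy) ⇒ 0.962 = 0.552 / √(0.673 · r_yy).
√(0.673 · r_yy) = 0.552 / 0.962 = 0.5738; 0.673 · r_yy = 0.3292; r_yy = 0.3292 / 0.673 ≈ 0.489.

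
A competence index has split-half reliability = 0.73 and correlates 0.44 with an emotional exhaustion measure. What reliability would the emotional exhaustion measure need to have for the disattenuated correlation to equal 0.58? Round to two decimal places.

0.79

r_true = r_obs / √(r_xx · r_yy) ⇒ 0.58 = 0.44 / √(0.73 · r_yy).
√(0.73 · r_yy) = 0.44 / 0.58 = 0.7586; 0.73 · r_yy = 0.5755; r_yy = 0.5755 / 0.73 ≈ 0.79.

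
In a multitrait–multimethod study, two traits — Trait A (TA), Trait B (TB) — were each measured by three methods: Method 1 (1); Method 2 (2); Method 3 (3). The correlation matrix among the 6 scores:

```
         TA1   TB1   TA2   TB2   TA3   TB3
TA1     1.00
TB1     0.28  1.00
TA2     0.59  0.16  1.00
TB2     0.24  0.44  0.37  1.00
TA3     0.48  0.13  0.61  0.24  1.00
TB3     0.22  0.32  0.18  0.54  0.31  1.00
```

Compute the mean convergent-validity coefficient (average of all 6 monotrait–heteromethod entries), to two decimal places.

Convergent values: 0.59, 0.48, 0.61, 0.44, 0.32, 0.54; mean = 2.98/6 = 0.50.

0.50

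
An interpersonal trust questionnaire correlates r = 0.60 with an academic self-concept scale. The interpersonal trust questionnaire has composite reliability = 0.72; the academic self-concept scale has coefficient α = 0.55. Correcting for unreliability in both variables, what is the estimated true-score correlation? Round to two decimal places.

0.95

r_true = r_obs / √(r_xx · r_yy) = 0.60 / √(0.72 × 0.55) = 0.60 / √0.3960 = 0.60 / 0.6293 ≈ 0.95.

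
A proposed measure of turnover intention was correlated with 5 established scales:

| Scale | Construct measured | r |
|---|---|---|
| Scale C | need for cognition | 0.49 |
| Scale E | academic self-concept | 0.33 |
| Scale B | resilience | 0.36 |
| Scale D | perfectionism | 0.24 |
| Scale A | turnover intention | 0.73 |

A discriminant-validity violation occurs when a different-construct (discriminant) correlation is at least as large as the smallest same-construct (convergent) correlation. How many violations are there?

Convergent (same construct = turnover intention): Scale A.
Smallest convergent = 0.73. Discriminant values: 0.49, 0.33, 0.36, 0.24; count ≥ 0.73 → 0.

0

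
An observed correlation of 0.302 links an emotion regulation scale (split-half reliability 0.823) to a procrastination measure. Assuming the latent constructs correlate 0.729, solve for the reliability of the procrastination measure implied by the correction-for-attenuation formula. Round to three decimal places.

r_true = r_obs / √(r_xx · r_yy) ⇒ 0.729 = 0.302 / √(0.823 · r_yy).
√(0.823 · r_yy) = 0.302 / 0.729 = 0.4143; 0.823 · r_yy = 0.1716; r_yy = 0.1716 / 0.823 ≈ 0.209.

0.209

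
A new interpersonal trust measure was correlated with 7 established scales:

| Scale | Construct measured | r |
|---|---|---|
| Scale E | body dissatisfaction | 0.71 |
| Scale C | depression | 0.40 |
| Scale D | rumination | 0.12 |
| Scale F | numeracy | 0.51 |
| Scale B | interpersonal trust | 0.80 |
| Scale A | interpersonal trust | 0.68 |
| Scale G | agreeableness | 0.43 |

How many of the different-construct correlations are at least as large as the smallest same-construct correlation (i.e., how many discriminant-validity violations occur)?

1

Convergent (same construct = interpersonal trust): Scale B, Scale A.
Smallest convergent = 0.68. Discriminant values: 0.71, 0.40, 0.12, 0.51, 0.43; count ≥ 0.68 → 1.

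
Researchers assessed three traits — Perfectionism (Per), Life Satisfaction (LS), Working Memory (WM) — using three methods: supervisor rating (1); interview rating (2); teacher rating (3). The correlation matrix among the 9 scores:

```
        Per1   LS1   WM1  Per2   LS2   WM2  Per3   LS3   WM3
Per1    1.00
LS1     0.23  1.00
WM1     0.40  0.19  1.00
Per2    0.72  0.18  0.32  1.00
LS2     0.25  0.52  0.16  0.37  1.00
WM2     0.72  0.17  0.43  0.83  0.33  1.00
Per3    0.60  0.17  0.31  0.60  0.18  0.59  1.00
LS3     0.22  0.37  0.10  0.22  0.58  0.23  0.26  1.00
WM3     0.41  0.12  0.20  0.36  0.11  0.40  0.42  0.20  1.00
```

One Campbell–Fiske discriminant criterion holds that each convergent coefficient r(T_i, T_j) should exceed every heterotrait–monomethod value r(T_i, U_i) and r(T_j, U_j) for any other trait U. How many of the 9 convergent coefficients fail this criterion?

5

Each convergent coefficient versus the relevant comparison correlations:
Per (methods 1·2): 0.72 vs {0.23, 0.37, 0.40, 0.83} → fail.
Per (methods 1·3): 0.60 vs {0.23, 0.26, 0.40, 0.42} → pass.
Per (methods 2·3): 0.60 vs {0.37, 0.26, 0.83, 0.42} → fail.
LS (methods 1·2): 0.52 vs {0.23, 0.37, 0.19, 0.33} → pass.
LS (methods 1·3): 0.37 vs {0.23, 0.26, 0.19, 0.20} → pass.
LS (methods 2·3): 0.58 vs {0.37, 0.26, 0.33, 0.20} → pass.
WM (methods 1·2): 0.43 vs {0.40, 0.83, 0.19, 0.33} → fail.
WM (methods 1·3): 0.20 vs {0.40, 0.42, 0.19, 0.20} → fail.
WM (methods 2·3): 0.40 vs {0.83, 0.42, 0.33, 0.20} → fail.
5 of 9 fail.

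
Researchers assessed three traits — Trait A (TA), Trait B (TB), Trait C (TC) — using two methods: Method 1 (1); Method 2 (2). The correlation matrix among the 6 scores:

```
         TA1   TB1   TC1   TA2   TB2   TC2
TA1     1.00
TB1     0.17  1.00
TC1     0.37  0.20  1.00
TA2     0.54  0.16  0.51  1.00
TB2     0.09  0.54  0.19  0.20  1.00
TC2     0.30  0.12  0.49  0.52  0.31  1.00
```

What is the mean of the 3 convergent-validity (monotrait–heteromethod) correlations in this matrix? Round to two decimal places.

0.52

Convergent values: 0.54, 0.54, 0.49; mean = 1.57/3 = 0.52.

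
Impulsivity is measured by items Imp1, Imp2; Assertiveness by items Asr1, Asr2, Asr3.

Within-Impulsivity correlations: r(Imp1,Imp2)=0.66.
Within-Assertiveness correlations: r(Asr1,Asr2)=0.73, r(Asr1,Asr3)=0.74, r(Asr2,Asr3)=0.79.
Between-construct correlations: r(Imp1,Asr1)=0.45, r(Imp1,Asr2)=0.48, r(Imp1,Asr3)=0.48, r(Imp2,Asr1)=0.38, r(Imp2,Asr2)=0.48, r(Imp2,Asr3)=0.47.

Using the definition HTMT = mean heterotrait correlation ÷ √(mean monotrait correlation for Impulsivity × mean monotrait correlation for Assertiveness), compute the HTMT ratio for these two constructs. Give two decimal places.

Mean between = 2.74/6 = 0.4567.
Mean within-Imp = 0.66/1 = 0.6600; mean within-Asr = 2.26/3 = 0.7533.
Geometric mean = √(0.6600 × 0.7533) = 0.7051.
HTMT = 0.4567 / 0.7051 = 0.65.

0.65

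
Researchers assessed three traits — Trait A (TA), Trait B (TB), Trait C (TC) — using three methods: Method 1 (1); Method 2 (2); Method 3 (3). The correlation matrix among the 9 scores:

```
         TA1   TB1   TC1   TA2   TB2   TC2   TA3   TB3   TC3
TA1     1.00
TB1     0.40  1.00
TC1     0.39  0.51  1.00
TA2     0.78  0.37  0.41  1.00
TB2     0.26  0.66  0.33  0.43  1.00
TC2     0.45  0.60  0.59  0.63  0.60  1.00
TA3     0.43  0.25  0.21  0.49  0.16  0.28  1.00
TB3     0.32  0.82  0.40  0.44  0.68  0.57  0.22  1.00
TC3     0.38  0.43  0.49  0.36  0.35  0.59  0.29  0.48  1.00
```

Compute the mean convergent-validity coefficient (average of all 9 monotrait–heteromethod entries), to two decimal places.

0.61

Convergent values: 0.78, 0.43, 0.49, 0.66, 0.82, 0.68, 0.59, 0.49, 0.59; mean = 5.53/9 = 0.61.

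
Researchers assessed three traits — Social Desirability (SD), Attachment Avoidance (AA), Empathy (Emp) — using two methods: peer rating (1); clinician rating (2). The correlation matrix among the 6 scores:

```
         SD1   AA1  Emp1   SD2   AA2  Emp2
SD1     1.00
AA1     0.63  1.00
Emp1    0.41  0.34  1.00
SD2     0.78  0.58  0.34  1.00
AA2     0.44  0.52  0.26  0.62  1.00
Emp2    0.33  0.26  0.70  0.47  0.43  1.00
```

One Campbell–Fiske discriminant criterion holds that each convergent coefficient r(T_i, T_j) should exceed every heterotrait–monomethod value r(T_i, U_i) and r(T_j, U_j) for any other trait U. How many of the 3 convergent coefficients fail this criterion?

Checking each validity diagonal entry against its comparison values:
SD (methods 1·2): 0.78 vs {0.63, 0.62, 0.41, 0.47} → pass.
AA (methods 1·2): 0.52 vs {0.63, 0.62, 0.34, 0.43} → fail.
Emp (methods 1·2): 0.70 vs {0.41, 0.47, 0.34, 0.43} → pass.
1 of 3 fail.

1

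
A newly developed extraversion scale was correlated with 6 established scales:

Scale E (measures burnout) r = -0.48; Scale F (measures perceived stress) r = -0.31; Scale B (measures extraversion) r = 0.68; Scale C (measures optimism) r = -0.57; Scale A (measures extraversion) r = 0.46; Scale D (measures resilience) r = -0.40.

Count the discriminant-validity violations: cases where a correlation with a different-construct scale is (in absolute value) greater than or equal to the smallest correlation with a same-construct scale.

Convergent (same construct = extraversion): Scale B, Scale A.
Smallest convergent = 0.46. Discriminant |r|: 0.48, 0.31, 0.57, 0.40; count ≥ 0.46 → 2.

2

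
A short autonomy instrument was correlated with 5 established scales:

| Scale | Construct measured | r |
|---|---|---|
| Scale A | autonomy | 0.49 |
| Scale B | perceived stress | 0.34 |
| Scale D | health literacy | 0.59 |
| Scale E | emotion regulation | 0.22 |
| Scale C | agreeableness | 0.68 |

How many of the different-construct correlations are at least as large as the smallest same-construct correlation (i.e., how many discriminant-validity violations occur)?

2

Convergent (same construct = autonomy): Scale A.
Smallest convergent = 0.49. Discriminant values: 0.34, 0.59, 0.22, 0.68; count ≥ 0.49 → 2.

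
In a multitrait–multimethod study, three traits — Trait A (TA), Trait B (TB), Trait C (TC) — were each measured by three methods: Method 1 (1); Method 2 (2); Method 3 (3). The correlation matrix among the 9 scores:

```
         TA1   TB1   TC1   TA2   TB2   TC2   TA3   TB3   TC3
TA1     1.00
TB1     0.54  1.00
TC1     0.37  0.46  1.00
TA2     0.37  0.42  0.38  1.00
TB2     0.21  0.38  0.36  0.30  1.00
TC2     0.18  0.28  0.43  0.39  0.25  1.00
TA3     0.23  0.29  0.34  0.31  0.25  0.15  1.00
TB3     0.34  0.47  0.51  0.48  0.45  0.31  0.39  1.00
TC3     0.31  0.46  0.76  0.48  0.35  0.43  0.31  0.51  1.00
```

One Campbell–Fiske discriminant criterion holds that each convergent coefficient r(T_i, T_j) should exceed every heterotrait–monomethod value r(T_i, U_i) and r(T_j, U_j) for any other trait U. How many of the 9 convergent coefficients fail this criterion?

8

Checking each validity diagonal entry against its comparison values:
TA (methods 1·2): 0.37 vs {0.54, 0.30, 0.37, 0.39} → fail.
TA (methods 1·3): 0.23 vs {0.54, 0.39, 0.37, 0.31} → fail.
TA (methods 2·3): 0.31 vs {0.30, 0.39, 0.39, 0.31} → fail.
TB (methods 1·2): 0.38 vs {0.54, 0.30, 0.46, 0.25} → fail.
TB (methods 1·3): 0.47 vs {0.54, 0.39, 0.46, 0.51} → fail.
TB (methods 2·3): 0.45 vs {0.30, 0.39, 0.25, 0.51} → fail.
TC (methods 1·2): 0.43 vs {0.37, 0.39, 0.46, 0.25} → fail.
TC (methods 1·3): 0.76 vs {0.37, 0.31, 0.46, 0.51} → pass.
TC (methods 2·3): 0.43 vs {0.39, 0.31, 0.25, 0.51} → fail.
8 of 9 fail.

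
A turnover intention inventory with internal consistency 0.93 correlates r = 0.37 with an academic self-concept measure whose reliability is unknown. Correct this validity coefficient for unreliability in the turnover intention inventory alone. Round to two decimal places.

0.38

Single correction: r_c = r_obs / √r_xx = 0.37 / √0.93 = 0.37 / 0.9644 ≈ 0.38.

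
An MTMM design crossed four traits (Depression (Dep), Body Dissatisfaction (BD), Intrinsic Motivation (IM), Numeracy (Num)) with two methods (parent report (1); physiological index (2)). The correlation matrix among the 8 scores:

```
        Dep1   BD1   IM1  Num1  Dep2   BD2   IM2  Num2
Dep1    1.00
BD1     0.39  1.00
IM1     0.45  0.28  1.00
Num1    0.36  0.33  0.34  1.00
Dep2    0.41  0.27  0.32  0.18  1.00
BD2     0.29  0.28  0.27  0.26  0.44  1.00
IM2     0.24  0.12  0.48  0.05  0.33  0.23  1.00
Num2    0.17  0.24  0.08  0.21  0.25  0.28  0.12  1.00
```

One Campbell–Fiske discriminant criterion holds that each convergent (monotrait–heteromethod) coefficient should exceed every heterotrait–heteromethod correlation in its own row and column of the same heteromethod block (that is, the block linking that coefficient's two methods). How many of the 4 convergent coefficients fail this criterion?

2

Each convergent coefficient versus the relevant comparison correlations:
Dep (methods 1·2): 0.41 vs {0.29, 0.27, 0.24, 0.32, 0.17, 0.18} → pass.
BD (methods 1·2): 0.28 vs {0.27, 0.29, 0.12, 0.27, 0.24, 0.26} → fail.
IM (methods 1·2): 0.48 vs {0.32, 0.24, 0.27, 0.12, 0.08, 0.05} → pass.
Num (methods 1·2): 0.21 vs {0.18, 0.17, 0.26, 0.24, 0.05, 0.08} → fail.
2 of 4 fail.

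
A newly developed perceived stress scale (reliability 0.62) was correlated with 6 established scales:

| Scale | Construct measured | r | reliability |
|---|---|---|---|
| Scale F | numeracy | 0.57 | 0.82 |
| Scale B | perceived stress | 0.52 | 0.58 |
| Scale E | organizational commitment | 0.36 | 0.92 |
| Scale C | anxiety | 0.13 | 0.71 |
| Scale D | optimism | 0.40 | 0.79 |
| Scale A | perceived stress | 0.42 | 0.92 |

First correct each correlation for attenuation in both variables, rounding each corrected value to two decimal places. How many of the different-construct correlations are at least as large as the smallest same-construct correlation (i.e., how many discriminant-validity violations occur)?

Disattenuated r (r / √(r_scale · r_new)):
  Scale F (disc): 0.57 / √(0.82·0.62) = 0.80
  Scale B (conv): 0.52 / √(0.58·0.62) = 0.87
  Scale E (disc): 0.36 / √(0.92·0.62) = 0.48
  Scale C (disc): 0.13 / √(0.71·0.62) = 0.20
  Scale D (disc): 0.40 / √(0.79·0.62) = 0.57
  Scale A (conv): 0.42 / √(0.92·0.62) = 0.56
Smallest convergent = 0.56. Discriminant values: 0.80, 0.48, 0.20, 0.57; count ≥ 0.56 → 2.

2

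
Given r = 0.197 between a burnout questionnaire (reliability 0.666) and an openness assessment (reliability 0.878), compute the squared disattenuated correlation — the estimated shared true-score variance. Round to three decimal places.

Disattenuated r = 0.197 / √(0.666 × 0.878) = 0.197 / 0.7647 = 0.2576.
Shared true-score variance = 0.2576² = 0.0664 ≈ 0.066.

0.066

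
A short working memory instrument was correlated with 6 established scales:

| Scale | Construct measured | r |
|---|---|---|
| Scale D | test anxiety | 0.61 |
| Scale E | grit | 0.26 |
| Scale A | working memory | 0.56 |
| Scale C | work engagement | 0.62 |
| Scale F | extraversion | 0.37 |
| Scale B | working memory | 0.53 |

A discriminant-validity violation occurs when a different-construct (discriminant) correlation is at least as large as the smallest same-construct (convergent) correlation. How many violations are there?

Convergent (same construct = working memory): Scale A, Scale B.
Smallest convergent = 0.53. Discriminant values: 0.61, 0.26, 0.62, 0.37; count ≥ 0.53 → 2.

2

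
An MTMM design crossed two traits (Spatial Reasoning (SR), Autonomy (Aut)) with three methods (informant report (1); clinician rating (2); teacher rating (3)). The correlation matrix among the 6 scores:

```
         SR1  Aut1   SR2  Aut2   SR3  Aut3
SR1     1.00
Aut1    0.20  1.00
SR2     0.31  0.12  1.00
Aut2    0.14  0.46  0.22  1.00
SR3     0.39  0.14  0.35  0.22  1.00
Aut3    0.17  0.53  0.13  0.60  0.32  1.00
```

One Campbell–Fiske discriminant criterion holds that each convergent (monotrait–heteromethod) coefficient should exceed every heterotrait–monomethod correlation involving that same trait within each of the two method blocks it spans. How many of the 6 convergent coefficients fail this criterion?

Checking each validity diagonal entry against its comparison values:
SR (methods 1·2): 0.31 vs {0.20, 0.22} → pass.
SR (methods 1·3): 0.39 vs {0.20, 0.32} → pass.
SR (methods 2·3): 0.35 vs {0.22, 0.32} → pass.
Aut (methods 1·2): 0.46 vs {0.20, 0.22} → pass.
Aut (methods 1·3): 0.53 vs {0.20, 0.32} → pass.
Aut (methods 2·3): 0.60 vs {0.22, 0.32} → pass.
0 of 6 fail.

0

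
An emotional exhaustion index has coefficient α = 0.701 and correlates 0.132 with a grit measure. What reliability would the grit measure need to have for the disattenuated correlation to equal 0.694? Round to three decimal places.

0.052

r_true = r_obs / √(r_xx · r_yy) ⇒ 0.694 = 0.132 / √(0.701 · r_yy).
√(0.701 · r_yy) = 0.132 / 0.694 = 0.1902; 0.701 · r_yy = 0.0362; r_yy = 0.0362 / 0.701 ≈ 0.052.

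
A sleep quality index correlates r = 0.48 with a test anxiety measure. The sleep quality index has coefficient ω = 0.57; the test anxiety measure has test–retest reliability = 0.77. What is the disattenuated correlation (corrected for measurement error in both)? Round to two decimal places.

0.72

r_true = r_obs / √(r_xx · r_yy) = 0.48 / √(0.57 × 0.77) = 0.48 / √0.4389 = 0.48 / 0.6625 ≈ 0.72.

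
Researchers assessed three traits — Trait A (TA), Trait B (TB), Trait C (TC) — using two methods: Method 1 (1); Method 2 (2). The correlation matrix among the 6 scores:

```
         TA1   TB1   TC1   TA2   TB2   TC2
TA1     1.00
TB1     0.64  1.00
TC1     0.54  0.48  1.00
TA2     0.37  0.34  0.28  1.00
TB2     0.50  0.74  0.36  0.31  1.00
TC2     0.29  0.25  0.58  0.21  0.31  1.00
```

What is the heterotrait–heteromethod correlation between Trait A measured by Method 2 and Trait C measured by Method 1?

0.28

Different traits and methods: r(TA2, TC1) = 0.28.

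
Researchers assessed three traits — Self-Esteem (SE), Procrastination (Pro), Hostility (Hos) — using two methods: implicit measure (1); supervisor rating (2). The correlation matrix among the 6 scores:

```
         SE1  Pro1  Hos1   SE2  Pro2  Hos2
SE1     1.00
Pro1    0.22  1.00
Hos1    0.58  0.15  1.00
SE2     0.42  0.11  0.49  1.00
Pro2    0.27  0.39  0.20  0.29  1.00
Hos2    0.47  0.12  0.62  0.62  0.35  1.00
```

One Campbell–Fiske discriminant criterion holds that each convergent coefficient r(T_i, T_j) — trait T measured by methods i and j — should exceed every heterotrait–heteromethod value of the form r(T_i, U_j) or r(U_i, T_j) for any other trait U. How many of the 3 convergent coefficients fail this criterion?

1

Checking each validity diagonal entry against its comparison values:
SE (methods 1·2): 0.42 vs {0.27, 0.11, 0.47, 0.49} → fail.
Pro (methods 1·2): 0.39 vs {0.11, 0.27, 0.12, 0.20} → pass.
Hos (methods 1·2): 0.62 vs {0.49, 0.47, 0.20, 0.12} → pass.
1 of 3 fail.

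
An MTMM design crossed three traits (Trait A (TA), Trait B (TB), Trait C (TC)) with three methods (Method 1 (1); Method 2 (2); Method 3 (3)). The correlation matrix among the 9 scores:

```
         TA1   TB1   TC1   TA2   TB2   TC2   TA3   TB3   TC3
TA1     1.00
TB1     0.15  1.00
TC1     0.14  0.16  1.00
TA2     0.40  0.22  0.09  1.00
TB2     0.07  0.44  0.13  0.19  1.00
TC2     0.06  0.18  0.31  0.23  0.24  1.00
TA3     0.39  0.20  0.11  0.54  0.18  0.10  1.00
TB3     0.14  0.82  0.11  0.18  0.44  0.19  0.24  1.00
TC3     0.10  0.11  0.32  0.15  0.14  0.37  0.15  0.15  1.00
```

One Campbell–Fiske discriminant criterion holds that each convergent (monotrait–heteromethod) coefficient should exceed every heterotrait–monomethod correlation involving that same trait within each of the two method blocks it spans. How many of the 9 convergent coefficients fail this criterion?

Checking each validity diagonal entry against its comparison values:
TA (methods 1·2): 0.40 vs {0.15, 0.19, 0.14, 0.23} → pass.
TA (methods 1·3): 0.39 vs {0.15, 0.24, 0.14, 0.15} → pass.
TA (methods 2·3): 0.54 vs {0.19, 0.24, 0.23, 0.15} → pass.
TB (methods 1·2): 0.44 vs {0.15, 0.19, 0.16, 0.24} → pass.
TB (methods 1·3): 0.82 vs {0.15, 0.24, 0.16, 0.15} → pass.
TB (methods 2·3): 0.44 vs {0.19, 0.24, 0.24, 0.15} → pass.
TC (methods 1·2): 0.31 vs {0.14, 0.23, 0.16, 0.24} → pass.
TC (methods 1·3): 0.32 vs {0.14, 0.15, 0.16, 0.15} → pass.
TC (methods 2·3): 0.37 vs {0.23, 0.15, 0.24, 0.15} → pass.
0 of 9 fail.

0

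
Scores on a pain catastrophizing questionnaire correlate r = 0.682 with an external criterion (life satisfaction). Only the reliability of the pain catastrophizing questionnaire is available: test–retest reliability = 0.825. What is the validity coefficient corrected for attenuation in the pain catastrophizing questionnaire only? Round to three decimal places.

Single correction: r_c = r_obs / √r_xx = 0.682 / √0.825 = 0.682 / 0.9083 ≈ 0.751.

0.751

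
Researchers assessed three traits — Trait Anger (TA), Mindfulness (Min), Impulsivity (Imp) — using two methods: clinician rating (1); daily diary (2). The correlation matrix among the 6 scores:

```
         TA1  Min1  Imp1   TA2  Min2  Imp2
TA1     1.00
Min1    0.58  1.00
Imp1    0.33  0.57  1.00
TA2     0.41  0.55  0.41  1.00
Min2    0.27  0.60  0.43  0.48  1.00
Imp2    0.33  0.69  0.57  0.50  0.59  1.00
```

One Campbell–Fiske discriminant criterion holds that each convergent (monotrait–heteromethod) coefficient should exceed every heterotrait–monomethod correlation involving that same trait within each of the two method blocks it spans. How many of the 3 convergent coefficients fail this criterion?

Convergent coefficients and their comparison sets:
TA (methods 1·2): 0.41 vs {0.58, 0.48, 0.33, 0.50} → fail.
Min (methods 1·2): 0.60 vs {0.58, 0.48, 0.57, 0.59} → pass.
Imp (methods 1·2): 0.57 vs {0.33, 0.50, 0.57, 0.59} → fail.
2 of 3 fail.

2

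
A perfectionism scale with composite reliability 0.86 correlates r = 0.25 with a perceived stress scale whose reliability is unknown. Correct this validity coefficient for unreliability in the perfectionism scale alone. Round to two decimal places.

Single correction: r_c = r_obs / √r_xx = 0.25 / √0.86 = 0.25 / 0.9274 ≈ 0.27.

0.27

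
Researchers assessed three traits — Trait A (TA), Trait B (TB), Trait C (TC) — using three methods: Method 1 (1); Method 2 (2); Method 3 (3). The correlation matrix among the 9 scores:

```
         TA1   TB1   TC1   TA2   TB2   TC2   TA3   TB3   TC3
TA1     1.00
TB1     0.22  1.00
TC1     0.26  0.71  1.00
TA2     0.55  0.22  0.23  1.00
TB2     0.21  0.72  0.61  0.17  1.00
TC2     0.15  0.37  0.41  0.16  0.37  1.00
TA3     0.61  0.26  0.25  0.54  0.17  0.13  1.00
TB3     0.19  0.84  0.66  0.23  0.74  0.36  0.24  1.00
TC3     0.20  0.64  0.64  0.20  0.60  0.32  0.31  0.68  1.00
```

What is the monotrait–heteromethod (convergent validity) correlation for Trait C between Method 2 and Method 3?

0.32

Same trait (TC), different methods: r(TC2, TC3) = 0.32.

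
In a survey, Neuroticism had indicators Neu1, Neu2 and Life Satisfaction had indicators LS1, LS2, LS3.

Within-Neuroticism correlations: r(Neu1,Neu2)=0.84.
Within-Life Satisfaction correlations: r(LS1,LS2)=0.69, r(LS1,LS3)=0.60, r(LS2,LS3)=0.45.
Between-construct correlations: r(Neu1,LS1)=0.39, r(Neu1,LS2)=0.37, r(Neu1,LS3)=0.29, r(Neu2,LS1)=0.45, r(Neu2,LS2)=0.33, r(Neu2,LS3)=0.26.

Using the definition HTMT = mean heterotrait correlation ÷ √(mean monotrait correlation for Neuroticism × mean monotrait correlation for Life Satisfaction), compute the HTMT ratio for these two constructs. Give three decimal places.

Mean between = 2.09/6 = 0.3483.
Mean within-Neu = 0.84/1 = 0.8400; mean within-LS = 1.74/3 = 0.5800.
Geometric mean = √(0.8400 × 0.5800) = 0.6980.
HTMT = 0.3483 / 0.6980 = 0.499.

0.499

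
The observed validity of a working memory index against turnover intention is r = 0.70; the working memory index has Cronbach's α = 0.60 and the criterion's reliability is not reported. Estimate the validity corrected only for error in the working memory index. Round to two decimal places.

Single correction: r_c = r_obs / √r_xx = 0.70 / √0.60 = 0.70 / 0.7746 ≈ 0.90.

0.90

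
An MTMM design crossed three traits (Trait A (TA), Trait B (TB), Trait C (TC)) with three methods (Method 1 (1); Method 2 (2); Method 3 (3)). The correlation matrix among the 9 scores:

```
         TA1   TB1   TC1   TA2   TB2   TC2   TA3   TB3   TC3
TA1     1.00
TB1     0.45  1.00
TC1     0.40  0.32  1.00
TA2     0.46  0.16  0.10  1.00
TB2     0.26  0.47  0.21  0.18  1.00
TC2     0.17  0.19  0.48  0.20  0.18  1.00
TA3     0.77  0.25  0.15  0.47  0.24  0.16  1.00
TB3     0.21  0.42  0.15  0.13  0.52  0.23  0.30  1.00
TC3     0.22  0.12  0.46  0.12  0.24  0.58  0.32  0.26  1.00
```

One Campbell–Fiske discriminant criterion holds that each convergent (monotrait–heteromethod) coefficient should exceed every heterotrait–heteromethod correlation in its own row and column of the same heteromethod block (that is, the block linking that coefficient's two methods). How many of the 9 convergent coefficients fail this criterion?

Convergent coefficients and their comparison sets:
TA (methods 1·2): 0.46 vs {0.26, 0.16, 0.17, 0.10} → pass.
TA (methods 1·3): 0.77 vs {0.21, 0.25, 0.22, 0.15} → pass.
TA (methods 2·3): 0.47 vs {0.13, 0.24, 0.12, 0.16} → pass.
TB (methods 1·2): 0.47 vs {0.16, 0.26, 0.19, 0.21} → pass.
TB (methods 1·3): 0.42 vs {0.25, 0.21, 0.12, 0.15} → pass.
TB (methods 2·3): 0.52 vs {0.24, 0.13, 0.24, 0.23} → pass.
TC (methods 1·2): 0.48 vs {0.10, 0.17, 0.21, 0.19} → pass.
TC (methods 1·3): 0.46 vs {0.15, 0.22, 0.15, 0.12} → pass.
TC (methods 2·3): 0.58 vs {0.16, 0.12, 0.23, 0.24} → pass.
0 of 9 fail.

0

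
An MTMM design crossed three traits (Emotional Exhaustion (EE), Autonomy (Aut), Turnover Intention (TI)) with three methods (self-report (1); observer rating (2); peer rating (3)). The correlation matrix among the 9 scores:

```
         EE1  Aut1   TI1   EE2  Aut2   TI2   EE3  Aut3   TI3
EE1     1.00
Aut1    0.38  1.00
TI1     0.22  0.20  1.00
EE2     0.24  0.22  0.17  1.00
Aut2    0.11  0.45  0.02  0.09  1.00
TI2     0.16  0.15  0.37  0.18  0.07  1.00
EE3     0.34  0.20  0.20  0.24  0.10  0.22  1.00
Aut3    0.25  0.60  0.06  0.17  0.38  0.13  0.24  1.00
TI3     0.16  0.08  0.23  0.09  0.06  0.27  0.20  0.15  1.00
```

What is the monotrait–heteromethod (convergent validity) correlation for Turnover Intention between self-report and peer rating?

Same trait (TI), different methods: r(TI1, TI3) = 0.23.

0.23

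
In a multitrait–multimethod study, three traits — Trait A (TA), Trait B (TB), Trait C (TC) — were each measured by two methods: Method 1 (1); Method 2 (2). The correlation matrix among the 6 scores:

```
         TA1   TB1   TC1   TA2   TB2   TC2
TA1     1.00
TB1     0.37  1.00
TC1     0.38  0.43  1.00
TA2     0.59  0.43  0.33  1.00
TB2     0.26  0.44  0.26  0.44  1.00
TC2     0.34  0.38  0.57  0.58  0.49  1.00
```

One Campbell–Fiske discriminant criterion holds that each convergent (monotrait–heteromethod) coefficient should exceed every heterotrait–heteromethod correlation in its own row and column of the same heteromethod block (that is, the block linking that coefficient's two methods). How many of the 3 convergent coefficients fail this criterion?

Each convergent coefficient versus the relevant comparison correlations:
TA (methods 1·2): 0.59 vs {0.26, 0.43, 0.34, 0.33} → pass.
TB (methods 1·2): 0.44 vs {0.43, 0.26, 0.38, 0.26} → pass.
TC (methods 1·2): 0.57 vs {0.33, 0.34, 0.26, 0.38} → pass.
0 of 3 fail.

0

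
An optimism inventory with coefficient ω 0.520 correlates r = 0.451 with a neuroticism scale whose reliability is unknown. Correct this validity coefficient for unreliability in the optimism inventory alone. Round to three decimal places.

Single correction: r_c = r_obs / √r_xx = 0.451 / √0.520 = 0.451 / 0.7211 ≈ 0.625.

0.625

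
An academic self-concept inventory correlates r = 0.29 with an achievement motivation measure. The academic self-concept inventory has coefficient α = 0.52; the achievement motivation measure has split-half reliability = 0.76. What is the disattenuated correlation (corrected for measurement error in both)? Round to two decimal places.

r_true = r_obs / √(r_xx · r_yy) = 0.29 / √(0.52 × 0.76) = 0.29 / √0.3952 = 0.29 / 0.6286 ≈ 0.46.

0.46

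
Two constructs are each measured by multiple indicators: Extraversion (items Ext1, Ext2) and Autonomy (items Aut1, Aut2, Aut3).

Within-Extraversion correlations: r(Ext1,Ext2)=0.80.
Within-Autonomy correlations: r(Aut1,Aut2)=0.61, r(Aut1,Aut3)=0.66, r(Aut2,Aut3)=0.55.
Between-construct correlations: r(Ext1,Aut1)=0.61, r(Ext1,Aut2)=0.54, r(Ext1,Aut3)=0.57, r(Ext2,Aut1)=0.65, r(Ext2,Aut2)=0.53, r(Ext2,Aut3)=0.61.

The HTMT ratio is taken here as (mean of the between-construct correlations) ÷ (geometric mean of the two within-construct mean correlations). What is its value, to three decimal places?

Between-construct mean = 3.51/6 = 0.5850.
Mean within-Ext = 0.80/1 = 0.8000; mean within-Aut = 1.82/3 = 0.6067.
Geometric mean = √(0.8000 × 0.6067) = 0.6967.
HTMT = 0.5850 / 0.6967 = 0.840.

0.840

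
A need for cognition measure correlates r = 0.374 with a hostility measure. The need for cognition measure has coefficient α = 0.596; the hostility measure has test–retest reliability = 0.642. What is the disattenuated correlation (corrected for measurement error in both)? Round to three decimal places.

r_true = r_obs / √(r_xx · r_yy) = 0.374 / √(0.596 × 0.642) = 0.374 / √0.382632 = 0.374 / 0.6186 ≈ 0.605.

0.605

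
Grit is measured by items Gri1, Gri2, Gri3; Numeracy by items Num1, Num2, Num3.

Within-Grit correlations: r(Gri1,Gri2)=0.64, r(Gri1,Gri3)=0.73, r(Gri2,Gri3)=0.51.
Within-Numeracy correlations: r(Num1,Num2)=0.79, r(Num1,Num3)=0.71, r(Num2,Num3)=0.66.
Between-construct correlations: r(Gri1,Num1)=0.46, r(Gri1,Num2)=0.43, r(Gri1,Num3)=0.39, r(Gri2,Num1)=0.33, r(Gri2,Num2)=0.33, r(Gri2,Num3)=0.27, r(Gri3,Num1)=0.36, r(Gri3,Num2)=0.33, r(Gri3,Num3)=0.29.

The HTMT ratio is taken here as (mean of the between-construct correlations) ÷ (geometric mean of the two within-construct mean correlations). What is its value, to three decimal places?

0.528

Mean heterotrait r = 3.19/9 = 0.3544.
Mean within-Gri = 1.88/3 = 0.6267; mean within-Num = 2.16/3 = 0.7200.
Geometric mean = √(0.6267 × 0.7200) = 0.6717.
HTMT = 0.3544 / 0.6717 = 0.528.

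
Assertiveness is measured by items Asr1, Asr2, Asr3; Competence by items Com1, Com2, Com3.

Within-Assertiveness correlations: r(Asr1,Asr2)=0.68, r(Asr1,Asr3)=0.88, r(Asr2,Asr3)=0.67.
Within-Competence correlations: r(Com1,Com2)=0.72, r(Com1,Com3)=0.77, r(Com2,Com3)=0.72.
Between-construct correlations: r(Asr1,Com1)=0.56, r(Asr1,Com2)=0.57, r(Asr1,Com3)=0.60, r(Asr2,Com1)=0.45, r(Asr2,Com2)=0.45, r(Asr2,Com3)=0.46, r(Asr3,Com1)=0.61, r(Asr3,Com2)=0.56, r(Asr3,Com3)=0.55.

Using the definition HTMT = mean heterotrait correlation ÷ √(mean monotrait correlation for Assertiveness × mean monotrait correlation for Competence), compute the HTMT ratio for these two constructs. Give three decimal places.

0.722

Between-construct mean = 4.81/9 = 0.5344.
Mean within-Asr = 2.23/3 = 0.7433; mean within-Com = 2.21/3 = 0.7367.
Geometric mean = √(0.7433 × 0.7367) = 0.7400.
HTMT = 0.5344 / 0.7400 = 0.722.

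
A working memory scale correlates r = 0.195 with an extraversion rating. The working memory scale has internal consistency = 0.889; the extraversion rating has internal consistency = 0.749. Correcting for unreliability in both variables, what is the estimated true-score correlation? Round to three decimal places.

0.239

r_true = r_obs / √(r_xx · r_yy) = 0.195 / √(0.889 × 0.749) = 0.195 / √0.665861 = 0.195 / 0.8160 ≈ 0.239.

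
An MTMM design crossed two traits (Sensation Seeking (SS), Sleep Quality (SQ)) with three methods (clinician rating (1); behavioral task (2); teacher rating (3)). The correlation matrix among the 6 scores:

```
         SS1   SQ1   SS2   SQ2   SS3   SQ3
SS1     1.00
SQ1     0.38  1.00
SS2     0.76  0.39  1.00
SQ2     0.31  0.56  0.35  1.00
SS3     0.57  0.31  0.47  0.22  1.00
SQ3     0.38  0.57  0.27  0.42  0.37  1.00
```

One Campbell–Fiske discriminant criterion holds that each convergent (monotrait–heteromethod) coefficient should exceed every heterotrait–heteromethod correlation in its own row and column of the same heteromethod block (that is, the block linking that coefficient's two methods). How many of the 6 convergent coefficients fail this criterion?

Checking each validity diagonal entry against its comparison values:
SS (methods 1·2): 0.76 vs {0.31, 0.39} → pass.
SS (methods 1·3): 0.57 vs {0.38, 0.31} → pass.
SS (methods 2·3): 0.47 vs {0.27, 0.22} → pass.
SQ (methods 1·2): 0.56 vs {0.39, 0.31} → pass.
SQ (methods 1·3): 0.57 vs {0.31, 0.38} → pass.
SQ (methods 2·3): 0.42 vs {0.22, 0.27} → pass.
0 of 6 fail.

0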